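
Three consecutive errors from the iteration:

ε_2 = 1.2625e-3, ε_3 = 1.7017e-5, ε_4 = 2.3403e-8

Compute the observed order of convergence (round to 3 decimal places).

1.530

p ≈ ln(ε_4/ε_3) / ln(ε_3/ε_2)
  = ln(2.3403e-8/1.7017e-5) / ln(1.7017e-5/1.2625e-3)
  = ln(0.00137527) / ln(0.0134788)
  = -6.589105 / -4.306637 ≈ 1.529988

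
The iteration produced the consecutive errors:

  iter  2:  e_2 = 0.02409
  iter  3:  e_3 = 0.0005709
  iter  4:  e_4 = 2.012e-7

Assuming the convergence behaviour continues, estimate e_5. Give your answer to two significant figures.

First estimate the order: p ≈ ln(e_4/e_3) / ln(e_3/e_2) = ln(2.012e-7/0.0005709)/ln(0.0005709/0.02409) = ln(0.000352426)/ln(0.0236986) ≈ 2.1245.
Then e_5 ≈ e_4·(e_4/e_3)^p = 2.012e-7·(0.000352426)^2.1245 = 2.012e-7·4.61579e-08 ≈ 9.287e-15.

9.3e-15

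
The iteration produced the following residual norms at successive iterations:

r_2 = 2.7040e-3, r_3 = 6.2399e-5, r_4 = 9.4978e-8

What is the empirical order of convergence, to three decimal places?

1.721

p ≈ ln(r_4/r_3) / ln(r_3/r_2)
  = ln(9.4978e-8/6.2399e-5) / ln(6.2399e-5/2.7040e-3)
  = ln(0.00152211) / ln(0.0230766)
  = -6.487658 / -3.768936 ≈ 1.721350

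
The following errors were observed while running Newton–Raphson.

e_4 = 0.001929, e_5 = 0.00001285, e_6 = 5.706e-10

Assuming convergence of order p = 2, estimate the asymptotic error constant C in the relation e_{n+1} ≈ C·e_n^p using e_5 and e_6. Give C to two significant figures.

C ≈ e_6 / e_5^2
  = 5.706e-10 / (0.00001285)^2
  = 5.706e-10 / 1.65123e-10 ≈ 3.4556

3.5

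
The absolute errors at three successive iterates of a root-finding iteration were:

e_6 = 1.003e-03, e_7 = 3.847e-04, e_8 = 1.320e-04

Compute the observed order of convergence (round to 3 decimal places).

1.116

p ≈ ln(e_8/e_7) / ln(e_7/e_6)
  = ln(1.320e-04/3.847e-04) / ln(3.847e-04/1.003e-03)
  = ln(0.343125) / ln(0.383549)
  = -1.069660 / -0.958288 ≈ 1.116220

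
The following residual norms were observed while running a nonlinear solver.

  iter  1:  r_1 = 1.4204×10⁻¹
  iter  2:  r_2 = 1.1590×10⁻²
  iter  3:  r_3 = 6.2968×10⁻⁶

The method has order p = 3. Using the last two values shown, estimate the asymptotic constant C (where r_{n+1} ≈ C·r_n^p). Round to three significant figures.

C ≈ r_3 / r_2^3
  = 6.2968×10⁻⁶ / (1.1590×10⁻²)^3
  = 6.2968×10⁻⁶ / 1.55686e-06 ≈ 4.0445

4.04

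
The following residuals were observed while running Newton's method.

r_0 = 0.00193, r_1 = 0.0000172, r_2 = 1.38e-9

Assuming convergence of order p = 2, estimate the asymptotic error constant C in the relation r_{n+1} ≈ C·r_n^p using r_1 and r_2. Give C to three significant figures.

C ≈ r_2 / r_1^2
  = 1.38e-9 / (0.0000172)^2
  = 1.38e-9 / 2.9584e-10 ≈ 4.6647

4.66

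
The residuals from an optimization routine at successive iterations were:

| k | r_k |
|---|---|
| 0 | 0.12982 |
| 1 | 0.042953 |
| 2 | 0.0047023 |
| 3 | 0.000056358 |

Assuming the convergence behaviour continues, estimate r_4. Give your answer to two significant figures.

8.1e-9

First estimate the order: p ≈ ln(r_3/r_2) / ln(r_2/r_1) = ln(0.000056358/0.0047023)/ln(0.0047023/0.042953) = ln(0.0119852)/ln(0.109475) ≈ 2.0000.
Then r_4 ≈ r_3·(r_3/r_2)^p = 0.000056358·(0.0119852)^2.0000 = 0.000056358·0.000143645 ≈ 8.096e-09.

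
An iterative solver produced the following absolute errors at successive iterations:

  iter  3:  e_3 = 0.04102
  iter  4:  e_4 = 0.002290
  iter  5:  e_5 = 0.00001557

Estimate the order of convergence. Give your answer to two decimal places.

1.73

p ≈ ln(e_5/e_4) / ln(e_4/e_3)
  = ln(0.00001557/0.002290) / ln(0.002290/0.04102)
  = ln(0.00679913) / ln(0.0558264)
  = -4.99096 / -2.88551 ≈ 1.72966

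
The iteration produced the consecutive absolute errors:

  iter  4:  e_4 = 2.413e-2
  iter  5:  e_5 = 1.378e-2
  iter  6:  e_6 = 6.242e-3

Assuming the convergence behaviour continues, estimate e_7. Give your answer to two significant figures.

2.0e-3

First estimate the order: p ≈ ln(e_6/e_5) / ln(e_5/e_4) = ln(6.242e-3/1.378e-2)/ln(1.378e-2/2.413e-2) = ln(0.452975)/ln(0.571073) ≈ 1.4135.
Then e_7 ≈ e_6·(e_6/e_5)^p = 6.242e-3·(0.452975)^1.4135 = 6.242e-3·0.326483 ≈ 0.002038.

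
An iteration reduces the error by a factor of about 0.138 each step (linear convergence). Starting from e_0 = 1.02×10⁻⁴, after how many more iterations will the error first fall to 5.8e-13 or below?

10

After k steps, e_k ≈ 1.02×10⁻⁴·0.138^k.
Need 0.138^k ≤ 5.8e-13/1.02×10⁻⁴ = 5.68627e-09.
k ≥ ln(5.68627e-09)/ln(0.138) = -18.9852/-1.98050 = 9.586.
Smallest integer k = 10.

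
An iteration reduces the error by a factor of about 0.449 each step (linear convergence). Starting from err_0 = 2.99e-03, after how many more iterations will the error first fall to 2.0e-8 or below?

15

After k steps, err_k ≈ 2.99e-03·0.449^k.
Need 0.449^k ≤ 2.0e-8/2.99e-03 = 6.68896e-06.
k ≥ ln(6.68896e-06)/ln(0.449) = -11.9151/-0.80073 = 14.880.
Smallest integer k = 15.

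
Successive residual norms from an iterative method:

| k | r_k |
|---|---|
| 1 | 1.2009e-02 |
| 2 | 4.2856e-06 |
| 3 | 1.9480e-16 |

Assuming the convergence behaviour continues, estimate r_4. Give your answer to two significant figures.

First estimate the order: p ≈ ln(r_3/r_2) / ln(r_2/r_1) = ln(1.9480e-16/4.2856e-06)/ln(4.2856e-06/1.2009e-02) = ln(4.54545e-11)/ln(0.000356866) ≈ 3.0000.
Then r_4 ≈ r_3·(r_3/r_2)^p = 1.9480e-16·(4.54545e-11)^3.0000 = 1.9480e-16·9.39141e-32 ≈ 1.829e-47.

1.8e-47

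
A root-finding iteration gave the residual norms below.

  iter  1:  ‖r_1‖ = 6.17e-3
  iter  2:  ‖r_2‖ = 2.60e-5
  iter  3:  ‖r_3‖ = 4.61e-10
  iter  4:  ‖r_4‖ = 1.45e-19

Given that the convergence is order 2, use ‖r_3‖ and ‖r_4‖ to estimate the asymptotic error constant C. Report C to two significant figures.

C ≈ ‖r_4‖ / ‖r_3‖^2
  = 1.45e-19 / (4.61e-10)^2
  = 1.45e-19 / 2.12521e-19 ≈ 0.68229

0.68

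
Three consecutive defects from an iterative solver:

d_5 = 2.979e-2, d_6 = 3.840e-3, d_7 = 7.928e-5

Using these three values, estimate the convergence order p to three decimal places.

p ≈ ln(d_7/d_6) / ln(d_6/d_5)
  = ln(7.928e-5/3.840e-3) / ln(3.840e-3/2.979e-2)
  = ln(0.0206458) / ln(0.128902)
  = -3.880243 / -2.048703 ≈ 1.894000

1.894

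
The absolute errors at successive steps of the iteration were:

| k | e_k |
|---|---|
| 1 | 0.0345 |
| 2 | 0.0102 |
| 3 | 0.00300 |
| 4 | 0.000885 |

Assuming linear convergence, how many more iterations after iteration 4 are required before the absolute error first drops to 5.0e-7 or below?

7

Rate ρ ≈ e_4/e_3 = 0.000885/0.00300 = 0.2950.
After j more steps, e_{4+j} ≈ 0.000885·ρ^j; need ρ^j ≤ 5.0e-7/0.000885 = 0.000564972.
j ≥ ln(0.000564972)/ln(0.2950) = -7.4787/-1.22078 = 6.126.
So 7 more iterations are needed.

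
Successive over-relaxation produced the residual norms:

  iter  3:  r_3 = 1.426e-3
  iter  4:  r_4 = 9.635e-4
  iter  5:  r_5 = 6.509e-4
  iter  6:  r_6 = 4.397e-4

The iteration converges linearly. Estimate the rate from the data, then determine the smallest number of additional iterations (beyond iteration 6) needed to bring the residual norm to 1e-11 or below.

Rate ρ ≈ r_6/r_5 = 4.397e-4/6.509e-4 = 0.6755.
After j more steps, r_{6+j} ≈ 4.397e-4·ρ^j; need ρ^j ≤ 1e-11/4.397e-4 = 2.27428e-08.
j ≥ ln(2.27428e-08)/ln(0.6755) = -17.5990/-0.39230 = 44.861.
So 45 more iterations are needed.

45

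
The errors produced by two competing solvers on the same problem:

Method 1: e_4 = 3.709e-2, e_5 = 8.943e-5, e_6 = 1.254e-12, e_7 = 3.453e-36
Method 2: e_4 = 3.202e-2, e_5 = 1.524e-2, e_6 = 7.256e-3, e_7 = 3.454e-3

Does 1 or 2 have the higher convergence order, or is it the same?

Method 1: p ≈ ln(3.453e-36/1.254e-12)/ln(1.254e-12/8.943e-5) ≈ 3.00.
Method 2: p ≈ ln(3.454e-3/7.256e-3)/ln(7.256e-3/1.524e-2) ≈ 1.00.
Method 1 has the higher order (≈3.0 vs ≈1.0).

1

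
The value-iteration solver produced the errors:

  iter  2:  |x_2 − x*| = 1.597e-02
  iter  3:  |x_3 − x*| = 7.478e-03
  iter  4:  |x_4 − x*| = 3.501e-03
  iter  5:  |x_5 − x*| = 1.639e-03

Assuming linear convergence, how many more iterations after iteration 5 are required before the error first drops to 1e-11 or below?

25

Rate ρ ≈ |x_5 − x*|/|x_4 − x*| = 1.639e-03/3.501e-03 = 0.4682.
After j more steps, |x_{5+j} − x*| ≈ 1.639e-03·ρ^j; need ρ^j ≤ 1e-11/1.639e-03 = 6.10128e-09.
j ≥ ln(6.10128e-09)/ln(0.4682) = -18.9148/-0.75886 = 24.925.
So 25 more iterations are needed.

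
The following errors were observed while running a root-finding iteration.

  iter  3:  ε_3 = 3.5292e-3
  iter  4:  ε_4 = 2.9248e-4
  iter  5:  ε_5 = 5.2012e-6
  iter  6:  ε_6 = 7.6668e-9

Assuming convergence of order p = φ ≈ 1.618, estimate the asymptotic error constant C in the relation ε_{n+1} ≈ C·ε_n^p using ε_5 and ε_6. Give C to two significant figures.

C ≈ ε_6 / ε_5^1.618
  = 7.6668e-9 / (5.2012e-6)^1.618
  = 7.6668e-9 / 2.82264e-09 ≈ 2.7162

2.7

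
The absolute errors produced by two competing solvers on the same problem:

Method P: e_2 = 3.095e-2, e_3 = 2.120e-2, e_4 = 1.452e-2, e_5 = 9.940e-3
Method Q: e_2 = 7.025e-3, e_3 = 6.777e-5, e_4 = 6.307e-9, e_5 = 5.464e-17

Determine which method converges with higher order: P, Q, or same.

Q

Method P: p ≈ ln(9.940e-3/1.452e-2)/ln(1.452e-2/2.120e-2) ≈ 1.00.
Method Q: p ≈ ln(5.464e-17/6.307e-9)/ln(6.307e-9/6.777e-5) ≈ 2.00.
Method Q has the higher order (≈2.0 vs ≈1.0).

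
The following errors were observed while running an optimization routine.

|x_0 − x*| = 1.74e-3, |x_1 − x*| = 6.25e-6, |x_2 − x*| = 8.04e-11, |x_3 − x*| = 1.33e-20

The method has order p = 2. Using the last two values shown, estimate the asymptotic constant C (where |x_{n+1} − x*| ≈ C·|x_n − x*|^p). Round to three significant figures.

C ≈ |x_3 − x*| / |x_2 − x*|^2
  = 1.33e-20 / (8.04e-11)^2
  = 1.33e-20 / 6.46416e-21 ≈ 2.0575

2.06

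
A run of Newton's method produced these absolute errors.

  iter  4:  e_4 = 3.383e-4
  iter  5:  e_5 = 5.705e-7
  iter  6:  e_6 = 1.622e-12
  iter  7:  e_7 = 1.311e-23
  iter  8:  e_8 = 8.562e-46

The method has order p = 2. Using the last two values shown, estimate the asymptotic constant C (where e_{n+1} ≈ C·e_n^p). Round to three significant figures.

4.98

C ≈ e_8 / e_7^2
  = 8.562e-46 / (1.311e-23)^2
  = 8.562e-46 / 1.71872e-46 ≈ 4.9816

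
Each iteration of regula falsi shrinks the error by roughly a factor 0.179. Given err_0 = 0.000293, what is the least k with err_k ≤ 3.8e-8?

6

After k steps, err_k ≈ 0.000293·0.179^k.
Need 0.179^k ≤ 3.8e-8/0.000293 = 0.000129693.
k ≥ ln(0.000129693)/ln(0.179) = -8.9503/-1.72037 = 5.203.
Smallest integer k = 6.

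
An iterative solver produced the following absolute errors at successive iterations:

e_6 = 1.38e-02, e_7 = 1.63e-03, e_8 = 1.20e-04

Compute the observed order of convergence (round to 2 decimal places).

p ≈ ln(e_8/e_7) / ln(e_7/e_6)
  = ln(1.20e-04/1.63e-03) / ln(1.63e-03/1.38e-02)
  = ln(0.0736196) / ln(0.118116)
  = -2.60884 / -2.13609 ≈ 1.22132

1.22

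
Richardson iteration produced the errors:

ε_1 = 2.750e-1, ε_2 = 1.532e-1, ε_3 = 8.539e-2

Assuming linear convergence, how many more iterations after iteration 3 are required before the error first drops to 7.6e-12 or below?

40

Rate ρ ≈ ε_3/ε_2 = 8.539e-2/1.532e-1 = 0.5574.
After j more steps, ε_{3+j} ≈ 8.539e-2·ρ^j; need ρ^j ≤ 7.6e-12/8.539e-2 = 8.90034e-11.
j ≥ ln(8.90034e-11)/ln(0.5574) = -23.1423/-0.58447 = 39.595.
So 40 more iterations are needed.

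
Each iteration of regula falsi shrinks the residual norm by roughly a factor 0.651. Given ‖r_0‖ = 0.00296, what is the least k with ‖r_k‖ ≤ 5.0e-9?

31

After k steps, ‖r_k‖ ≈ 0.00296·0.651^k.
Need 0.651^k ≤ 5.0e-9/0.00296 = 1.68919e-06.
k ≥ ln(1.68919e-06)/ln(0.651) = -13.2913/-0.42925 = 30.964.
Smallest integer k = 31.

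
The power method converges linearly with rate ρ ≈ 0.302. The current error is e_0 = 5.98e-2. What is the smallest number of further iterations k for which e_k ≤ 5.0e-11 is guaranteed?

After k steps, e_k ≈ 5.98e-2·0.302^k.
Need 0.302^k ≤ 5.0e-11/5.98e-2 = 8.3612e-10.
k ≥ ln(8.3612e-10)/ln(0.302) = -20.9022/-1.19733 = 17.457.
Smallest integer k = 18.

18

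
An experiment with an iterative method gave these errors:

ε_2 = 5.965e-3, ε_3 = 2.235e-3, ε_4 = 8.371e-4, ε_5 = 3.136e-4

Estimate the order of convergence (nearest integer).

Consecutive ratios: ε_5/ε_4 = 3.136e-4/8.371e-4 = 0.374627, ε_4/ε_3 = 8.371e-4/2.235e-3 = 0.374541.
p ≈ ln(0.374627)/ln(0.374541) = -0.9818/-0.9821 ≈ 1.00.
So the convergence is linear (order 1).

1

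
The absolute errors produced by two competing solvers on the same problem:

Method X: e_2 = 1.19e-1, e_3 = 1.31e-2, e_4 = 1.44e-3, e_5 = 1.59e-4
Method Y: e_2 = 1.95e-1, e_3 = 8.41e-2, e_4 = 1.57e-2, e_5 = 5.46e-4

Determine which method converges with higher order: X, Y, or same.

Y

Method X: p ≈ ln(1.59e-4/1.44e-3)/ln(1.44e-3/1.31e-2) ≈ 1.00.
Method Y: p ≈ ln(5.46e-4/1.57e-2)/ln(1.57e-2/8.41e-2) ≈ 2.00.
Method Y has the higher order (≈2.0 vs ≈1.0).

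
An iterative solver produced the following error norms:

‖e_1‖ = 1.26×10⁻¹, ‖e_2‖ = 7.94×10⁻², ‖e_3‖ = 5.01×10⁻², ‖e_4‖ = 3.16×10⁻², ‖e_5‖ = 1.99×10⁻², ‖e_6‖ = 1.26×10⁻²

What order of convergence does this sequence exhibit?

Consecutive ratios: ‖e_6‖/‖e_5‖ = 1.26×10⁻²/1.99×10⁻² = 0.633166, ‖e_5‖/‖e_4‖ = 1.99×10⁻²/3.16×10⁻² = 0.629747.
p ≈ ln(0.633166)/ln(0.629747) = -0.4570/-0.4624 ≈ 0.99.
So the convergence is linear (order 1).

1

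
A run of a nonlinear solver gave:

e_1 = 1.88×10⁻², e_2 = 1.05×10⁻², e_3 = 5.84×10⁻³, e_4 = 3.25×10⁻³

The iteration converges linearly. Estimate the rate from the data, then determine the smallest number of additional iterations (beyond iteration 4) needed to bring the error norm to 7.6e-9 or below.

23

Rate ρ ≈ e_4/e_3 = 3.25×10⁻³/5.84×10⁻³ = 0.5565.
After j more steps, e_{4+j} ≈ 3.25×10⁻³·ρ^j; need ρ^j ≤ 7.6e-9/3.25×10⁻³ = 2.33846e-06.
j ≥ ln(2.33846e-06)/ln(0.5565) = -12.9660/-0.58609 = 22.123.
So 23 more iterations are needed.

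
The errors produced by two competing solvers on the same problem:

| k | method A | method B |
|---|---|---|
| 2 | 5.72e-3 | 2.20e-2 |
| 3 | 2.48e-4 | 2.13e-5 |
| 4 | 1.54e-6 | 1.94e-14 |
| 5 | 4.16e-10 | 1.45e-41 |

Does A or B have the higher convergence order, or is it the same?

B

Method A: p ≈ ln(4.16e-10/1.54e-6)/ln(1.54e-6/2.48e-4) ≈ 1.62.
Method B: p ≈ ln(1.45e-41/1.94e-14)/ln(1.94e-14/2.13e-5) ≈ 3.00.
Method B has the higher order (≈3.0 vs ≈1.6).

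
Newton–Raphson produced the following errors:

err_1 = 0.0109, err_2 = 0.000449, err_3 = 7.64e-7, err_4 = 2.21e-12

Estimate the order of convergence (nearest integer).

Consecutive ratios: err_4/err_3 = 2.21e-12/7.64e-7 = 2.89267e-06, err_3/err_2 = 7.64e-7/0.000449 = 0.00170156.
p ≈ ln(2.89267e-06)/ln(0.00170156) = -12.7533/-6.3762 ≈ 2.00.
So the convergence is quadratic (order 2).

2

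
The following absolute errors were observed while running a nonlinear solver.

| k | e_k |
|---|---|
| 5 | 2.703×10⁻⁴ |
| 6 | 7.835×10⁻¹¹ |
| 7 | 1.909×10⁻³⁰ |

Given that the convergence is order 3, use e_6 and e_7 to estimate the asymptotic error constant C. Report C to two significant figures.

C ≈ e_7 / e_6^3
  = 1.909×10⁻³⁰ / (7.835×10⁻¹¹)^3
  = 1.909×10⁻³⁰ / 4.80969e-31 ≈ 3.9691

4.0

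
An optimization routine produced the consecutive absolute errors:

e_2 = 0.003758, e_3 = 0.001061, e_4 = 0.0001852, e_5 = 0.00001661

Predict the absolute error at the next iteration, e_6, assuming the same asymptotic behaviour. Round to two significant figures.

First estimate the order: p ≈ ln(e_5/e_4) / ln(e_4/e_3) = ln(0.00001661/0.0001852)/ln(0.0001852/0.001061) = ln(0.0896868)/ln(0.174552) ≈ 1.3815.
Then e_6 ≈ e_5·(e_5/e_4)^p = 0.00001661·(0.0896868)^1.3815 = 0.00001661·0.0357433 ≈ 5.937e-07.

5.9e-7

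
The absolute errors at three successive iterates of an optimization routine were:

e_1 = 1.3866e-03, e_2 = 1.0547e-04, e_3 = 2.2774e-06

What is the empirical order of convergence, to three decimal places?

p ≈ ln(e_3/e_2) / ln(e_2/e_1)
  = ln(2.2774e-06/1.0547e-04) / ln(1.0547e-04/1.3866e-03)
  = ln(0.0215929) / ln(0.0760638)
  = -3.835391 / -2.576183 ≈ 1.488788

1.489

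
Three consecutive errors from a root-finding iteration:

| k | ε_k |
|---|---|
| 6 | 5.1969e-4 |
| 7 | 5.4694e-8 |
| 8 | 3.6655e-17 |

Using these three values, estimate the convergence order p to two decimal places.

2.31

p ≈ ln(ε_8/ε_7) / ln(ε_7/ε_6)
  = ln(3.6655e-17/5.4694e-8) / ln(5.4694e-8/5.1969e-4)
  = ln(6.70183e-10) / ln(0.000105244)
  = -21.12347 / -9.15923 ≈ 2.30625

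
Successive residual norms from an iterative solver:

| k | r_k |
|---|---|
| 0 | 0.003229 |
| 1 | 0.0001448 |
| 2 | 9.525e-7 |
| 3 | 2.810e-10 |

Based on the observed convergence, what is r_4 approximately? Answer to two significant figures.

First estimate the order: p ≈ ln(r_3/r_2) / ln(r_2/r_1) = ln(2.810e-10/9.525e-7)/ln(9.525e-7/0.0001448) = ln(0.000295013)/ln(0.00657804) ≈ 1.6179.
Then r_4 ≈ r_3·(r_3/r_2)^p = 2.810e-10·(0.000295013)^1.6179 = 2.810e-10·1.94337e-06 ≈ 5.461e-16.

5.5e-16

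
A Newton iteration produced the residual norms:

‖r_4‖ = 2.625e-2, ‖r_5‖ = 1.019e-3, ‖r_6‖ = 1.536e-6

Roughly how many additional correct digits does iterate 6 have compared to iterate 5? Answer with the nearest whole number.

3

Digits gained ≈ log₁₀(‖r_5‖/‖r_6‖) = log₁₀(1.019e-3/1.536e-6) = log₁₀(663.411) ≈ 2.822.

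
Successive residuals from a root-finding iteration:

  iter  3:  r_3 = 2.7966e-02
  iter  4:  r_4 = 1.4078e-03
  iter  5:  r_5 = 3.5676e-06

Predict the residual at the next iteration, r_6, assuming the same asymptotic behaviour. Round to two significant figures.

First estimate the order: p ≈ ln(r_5/r_4) / ln(r_4/r_3) = ln(3.5676e-06/1.4078e-03)/ln(1.4078e-03/2.7966e-02) = ln(0.00253417)/ln(0.0503397) ≈ 2.0000.
Then r_6 ≈ r_5·(r_5/r_4)^p = 3.5676e-06·(0.00253417)^2.0000 = 3.5676e-06·6.42202e-06 ≈ 2.291e-11.

2.3e-11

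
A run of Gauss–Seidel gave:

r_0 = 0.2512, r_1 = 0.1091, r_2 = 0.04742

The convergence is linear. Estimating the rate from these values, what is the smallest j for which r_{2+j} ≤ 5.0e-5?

Rate ρ ≈ r_2/r_1 = 0.04742/0.1091 = 0.4346.
After j more steps, r_{2+j} ≈ 0.04742·ρ^j; need ρ^j ≤ 5.0e-5/0.04742 = 0.00105441.
j ≥ ln(0.00105441)/ln(0.4346) = -6.8548/-0.83333 = 8.226.
So 9 more iterations are needed.

9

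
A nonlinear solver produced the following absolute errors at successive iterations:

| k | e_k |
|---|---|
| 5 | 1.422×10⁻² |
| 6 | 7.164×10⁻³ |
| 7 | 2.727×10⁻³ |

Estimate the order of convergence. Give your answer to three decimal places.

p ≈ ln(e_7/e_6) / ln(e_6/e_5)
  = ln(2.727×10⁻³/7.164×10⁻³) / ln(7.164×10⁻³/1.422×10⁻²)
  = ln(0.380653) / ln(0.503797)
  = -0.965867 / -0.685582 ≈ 1.408828

1.409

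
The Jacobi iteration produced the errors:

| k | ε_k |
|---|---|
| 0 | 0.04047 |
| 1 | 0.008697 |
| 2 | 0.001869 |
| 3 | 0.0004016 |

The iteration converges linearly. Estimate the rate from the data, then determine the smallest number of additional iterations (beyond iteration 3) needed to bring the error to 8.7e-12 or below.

Rate ρ ≈ ε_3/ε_2 = 0.0004016/0.001869 = 0.2149.
After j more steps, ε_{3+j} ≈ 0.0004016·ρ^j; need ρ^j ≤ 8.7e-12/0.0004016 = 2.16633e-08.
j ≥ ln(2.16633e-08)/ln(0.2149) = -17.6476/-1.53758 = 11.478.
So 12 more iterations are needed.

12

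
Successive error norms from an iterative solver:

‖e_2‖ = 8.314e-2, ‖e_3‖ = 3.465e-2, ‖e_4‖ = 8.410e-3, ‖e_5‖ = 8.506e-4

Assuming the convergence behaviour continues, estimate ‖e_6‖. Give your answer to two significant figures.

2.1e-5

First estimate the order: p ≈ ln(‖e_5‖/‖e_4‖) / ln(‖e_4‖/‖e_3‖) = ln(8.506e-4/8.410e-3)/ln(8.410e-3/3.465e-2) = ln(0.101141)/ln(0.242713) ≈ 1.6182.
Then ‖e_6‖ ≈ ‖e_5‖·(‖e_5‖/‖e_4‖)^p = 8.506e-4·(0.101141)^1.6182 = 8.506e-4·0.0245343 ≈ 2.087e-05.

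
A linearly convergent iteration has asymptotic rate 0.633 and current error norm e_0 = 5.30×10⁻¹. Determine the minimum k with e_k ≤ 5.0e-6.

After k steps, e_k ≈ 5.30×10⁻¹·0.633^k.
Need 0.633^k ≤ 5.0e-6/5.30×10⁻¹ = 9.43396e-06.
k ≥ ln(9.43396e-06)/ln(0.633) = -11.5712/-0.45728 = 25.304.
Smallest integer k = 26.

26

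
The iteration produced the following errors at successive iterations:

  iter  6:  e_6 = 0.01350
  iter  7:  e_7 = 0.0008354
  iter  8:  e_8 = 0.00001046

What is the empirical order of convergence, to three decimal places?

1.574

p ≈ ln(e_8/e_7) / ln(e_7/e_6)
  = ln(0.00001046/0.0008354) / ln(0.0008354/0.01350)
  = ln(0.0125209) / ln(0.0618815)
  = -4.380356 / -2.782534 ≈ 1.574233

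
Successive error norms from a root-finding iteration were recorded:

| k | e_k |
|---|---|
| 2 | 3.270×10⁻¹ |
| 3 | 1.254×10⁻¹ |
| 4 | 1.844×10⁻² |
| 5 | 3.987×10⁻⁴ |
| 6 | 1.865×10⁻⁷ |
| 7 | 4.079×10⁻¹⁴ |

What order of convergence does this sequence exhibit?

Consecutive ratios: e_7/e_6 = 4.079×10⁻¹⁴/1.865×10⁻⁷ = 2.18713e-07, e_6/e_5 = 1.865×10⁻⁷/3.987×10⁻⁴ = 0.00046777.
p ≈ ln(2.18713e-07)/ln(0.00046777) = -15.3355/-7.6675 ≈ 2.00.
So the convergence is quadratic (order 2).

2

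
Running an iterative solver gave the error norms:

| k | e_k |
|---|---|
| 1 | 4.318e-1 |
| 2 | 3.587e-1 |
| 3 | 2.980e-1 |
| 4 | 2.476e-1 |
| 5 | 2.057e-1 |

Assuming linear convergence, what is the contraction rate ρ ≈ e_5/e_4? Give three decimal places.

0.831

ρ ≈ e_5/e_4 = 2.057e-1/2.476e-1 = 0.83078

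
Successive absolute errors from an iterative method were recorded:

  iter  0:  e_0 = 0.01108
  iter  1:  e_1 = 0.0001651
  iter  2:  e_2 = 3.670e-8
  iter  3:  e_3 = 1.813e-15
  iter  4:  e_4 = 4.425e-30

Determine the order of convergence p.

2

Consecutive ratios: e_4/e_3 = 4.425e-30/1.813e-15 = 2.44071e-15, e_3/e_2 = 1.813e-15/3.670e-8 = 4.94005e-08.
p ≈ ln(2.44071e-15)/ln(4.94005e-08) = -33.6465/-16.8233 ≈ 2.00.
So the convergence is quadratic (order 2).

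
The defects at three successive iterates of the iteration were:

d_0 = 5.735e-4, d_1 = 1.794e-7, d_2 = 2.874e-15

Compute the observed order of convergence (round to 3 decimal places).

2.224

p ≈ ln(d_2/d_1) / ln(d_1/d_0)
  = ln(2.874e-15/1.794e-7) / ln(1.794e-7/5.735e-4)
  = ln(1.60201e-08) / ln(0.000312816)
  = -17.949422 / -8.069895 ≈ 2.224245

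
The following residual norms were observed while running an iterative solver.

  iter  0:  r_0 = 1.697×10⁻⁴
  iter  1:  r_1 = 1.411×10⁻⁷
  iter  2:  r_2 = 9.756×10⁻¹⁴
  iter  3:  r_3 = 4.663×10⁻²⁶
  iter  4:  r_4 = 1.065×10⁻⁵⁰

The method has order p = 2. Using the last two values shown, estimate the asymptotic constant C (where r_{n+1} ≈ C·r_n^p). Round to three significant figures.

4.90

C ≈ r_4 / r_3^2
  = 1.065×10⁻⁵⁰ / (4.663×10⁻²⁶)^2
  = 1.065×10⁻⁵⁰ / 2.17436e-51 ≈ 4.898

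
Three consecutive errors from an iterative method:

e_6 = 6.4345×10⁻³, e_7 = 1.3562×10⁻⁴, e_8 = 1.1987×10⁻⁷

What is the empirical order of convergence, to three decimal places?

1.822

p ≈ ln(e_8/e_7) / ln(e_7/e_6)
  = ln(1.1987×10⁻⁷/1.3562×10⁻⁴) / ln(1.3562×10⁻⁴/6.4345×10⁻³)
  = ln(0.000883867) / ln(0.021077)
  = -7.031204 / -3.859573 ≈ 1.821757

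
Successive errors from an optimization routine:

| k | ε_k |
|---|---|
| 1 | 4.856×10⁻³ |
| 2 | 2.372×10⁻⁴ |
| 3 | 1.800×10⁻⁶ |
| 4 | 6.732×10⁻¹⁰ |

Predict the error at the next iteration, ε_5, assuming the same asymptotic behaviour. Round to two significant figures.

First estimate the order: p ≈ ln(ε_4/ε_3) / ln(ε_3/ε_2) = ln(6.732×10⁻¹⁰/1.800×10⁻⁶)/ln(1.800×10⁻⁶/2.372×10⁻⁴) = ln(0.000374)/ln(0.00758853) ≈ 1.6167.
Then ε_5 ≈ ε_4·(ε_4/ε_3)^p = 6.732×10⁻¹⁰·(0.000374)^1.6167 = 6.732×10⁻¹⁰·2.87979e-06 ≈ 1.939e-15.

1.9e-15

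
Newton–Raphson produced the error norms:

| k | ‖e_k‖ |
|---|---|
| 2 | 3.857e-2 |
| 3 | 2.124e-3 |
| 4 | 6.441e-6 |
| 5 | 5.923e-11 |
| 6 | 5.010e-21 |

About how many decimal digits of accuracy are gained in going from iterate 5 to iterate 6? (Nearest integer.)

Digits gained ≈ log₁₀(‖e_5‖/‖e_6‖) = log₁₀(5.923e-11/5.010e-21) = log₁₀(1.18224e+10) ≈ 10.073.

10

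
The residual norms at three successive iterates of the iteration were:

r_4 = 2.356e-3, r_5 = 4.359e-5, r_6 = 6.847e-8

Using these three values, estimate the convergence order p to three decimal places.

p ≈ ln(r_6/r_5) / ln(r_5/r_4)
  = ln(6.847e-8/4.359e-5) / ln(4.359e-5/2.356e-3)
  = ln(0.00157077) / ln(0.0185017)
  = -6.456189 / -3.989893 ≈ 1.618136

1.618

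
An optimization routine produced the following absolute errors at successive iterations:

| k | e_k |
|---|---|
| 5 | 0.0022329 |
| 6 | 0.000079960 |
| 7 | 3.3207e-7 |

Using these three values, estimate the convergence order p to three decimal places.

p ≈ ln(e_7/e_6) / ln(e_6/e_5)
  = ln(3.3207e-7/0.000079960) / ln(0.000079960/0.0022329)
  = ln(0.00415295) / ln(0.0358099)
  = -5.483936 / -3.329531 ≈ 1.647060

1.647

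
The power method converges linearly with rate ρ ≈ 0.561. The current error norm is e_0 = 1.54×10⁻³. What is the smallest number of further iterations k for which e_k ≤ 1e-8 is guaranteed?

After k steps, e_k ≈ 1.54×10⁻³·0.561^k.
Need 0.561^k ≤ 1e-8/1.54×10⁻³ = 6.49351e-06.
k ≥ ln(6.49351e-06)/ln(0.561) = -11.9447/-0.57803 = 20.664.
Smallest integer k = 21.

21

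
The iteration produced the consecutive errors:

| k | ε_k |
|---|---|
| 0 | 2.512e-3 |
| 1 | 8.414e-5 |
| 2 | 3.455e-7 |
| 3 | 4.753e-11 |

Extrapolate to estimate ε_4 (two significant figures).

2.7e-17

First estimate the order: p ≈ ln(ε_3/ε_2) / ln(ε_2/ε_1) = ln(4.753e-11/3.455e-7)/ln(3.455e-7/8.414e-5) = ln(0.000137569)/ln(0.00410625) ≈ 1.6180.
Then ε_4 ≈ ε_3·(ε_3/ε_2)^p = 4.753e-11·(0.000137569)^1.6180 = 4.753e-11·5.65101e-07 ≈ 2.686e-17.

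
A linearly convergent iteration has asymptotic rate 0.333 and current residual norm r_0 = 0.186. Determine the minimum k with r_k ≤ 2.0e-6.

After k steps, r_k ≈ 0.186·0.333^k.
Need 0.333^k ≤ 2.0e-6/0.186 = 1.07527e-05.
k ≥ ln(1.07527e-05)/ln(0.333) = -11.4404/-1.09961 = 10.404.
Smallest integer k = 11.

11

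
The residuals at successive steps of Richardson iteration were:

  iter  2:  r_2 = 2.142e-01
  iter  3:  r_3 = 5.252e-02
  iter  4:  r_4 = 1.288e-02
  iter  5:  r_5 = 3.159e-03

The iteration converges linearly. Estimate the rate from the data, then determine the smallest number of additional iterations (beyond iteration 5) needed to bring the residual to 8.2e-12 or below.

15

Rate ρ ≈ r_5/r_4 = 3.159e-03/1.288e-02 = 0.2453.
After j more steps, r_{5+j} ≈ 3.159e-03·ρ^j; need ρ^j ≤ 8.2e-12/3.159e-03 = 2.59576e-09.
j ≥ ln(2.59576e-09)/ln(0.2453) = -19.7694/-1.40527 = 14.068.
So 15 more iterations are needed.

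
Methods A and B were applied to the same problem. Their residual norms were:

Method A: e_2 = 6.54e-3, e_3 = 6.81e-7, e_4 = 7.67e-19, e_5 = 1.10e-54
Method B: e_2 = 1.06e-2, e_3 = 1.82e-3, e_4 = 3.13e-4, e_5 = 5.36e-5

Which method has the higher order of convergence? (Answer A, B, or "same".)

Method A: p ≈ ln(1.10e-54/7.67e-19)/ln(7.67e-19/6.81e-7) ≈ 3.00.
Method B: p ≈ ln(5.36e-5/3.13e-4)/ln(3.13e-4/1.82e-3) ≈ 1.00.
Method A has the higher order (≈3.0 vs ≈1.0).

A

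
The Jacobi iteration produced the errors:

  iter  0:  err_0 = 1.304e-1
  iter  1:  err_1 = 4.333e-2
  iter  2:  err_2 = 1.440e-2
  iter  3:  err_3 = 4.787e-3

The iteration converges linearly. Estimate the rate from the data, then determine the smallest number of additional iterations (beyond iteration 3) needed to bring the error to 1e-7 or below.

Rate ρ ≈ err_3/err_2 = 4.787e-3/1.440e-2 = 0.3324.
After j more steps, err_{3+j} ≈ 4.787e-3·ρ^j; need ρ^j ≤ 1e-7/4.787e-3 = 2.08899e-05.
j ≥ ln(2.08899e-05)/ln(0.3324) = -10.7762/-1.10142 = 9.784.
So 10 more iterations are needed.

10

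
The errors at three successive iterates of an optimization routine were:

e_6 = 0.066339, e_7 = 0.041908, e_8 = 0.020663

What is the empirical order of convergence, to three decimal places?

p ≈ ln(e_8/e_7) / ln(e_7/e_6)
  = ln(0.020663/0.041908) / ln(0.041908/0.066339)
  = ln(0.493056) / ln(0.631725)
  = -0.707133 / -0.459301 ≈ 1.539585

1.540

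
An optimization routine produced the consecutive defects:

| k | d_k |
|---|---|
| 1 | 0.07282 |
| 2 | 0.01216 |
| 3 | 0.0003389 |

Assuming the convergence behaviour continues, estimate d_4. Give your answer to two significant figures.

First estimate the order: p ≈ ln(d_3/d_2) / ln(d_2/d_1) = ln(0.0003389/0.01216)/ln(0.01216/0.07282) = ln(0.0278701)/ln(0.166987) ≈ 2.0003.
Then d_4 ≈ d_3·(d_3/d_2)^p = 0.0003389·(0.0278701)^2.0003 = 0.0003389·0.000775909 ≈ 2.63e-07.

2.6e-7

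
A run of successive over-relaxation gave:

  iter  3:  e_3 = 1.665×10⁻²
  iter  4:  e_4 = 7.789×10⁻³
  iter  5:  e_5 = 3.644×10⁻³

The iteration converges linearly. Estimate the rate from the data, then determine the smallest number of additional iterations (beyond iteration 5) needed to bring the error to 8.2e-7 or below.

12

Rate ρ ≈ e_5/e_4 = 3.644×10⁻³/7.789×10⁻³ = 0.4678.
After j more steps, e_{5+j} ≈ 3.644×10⁻³·ρ^j; need ρ^j ≤ 8.2e-7/3.644×10⁻³ = 0.000225027.
j ≥ ln(0.000225027)/ln(0.4678) = -8.3993/-0.75971 = 11.056.
So 12 more iterations are needed.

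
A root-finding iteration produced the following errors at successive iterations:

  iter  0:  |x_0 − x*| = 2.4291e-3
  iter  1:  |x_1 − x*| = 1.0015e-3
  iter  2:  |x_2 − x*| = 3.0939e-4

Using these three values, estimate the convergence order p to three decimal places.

1.326

p ≈ ln(|x_2 − x*|/|x_1 − x*|) / ln(|x_1 − x*|/|x_0 − x*|)
  = ln(3.0939e-4/1.0015e-3) / ln(1.0015e-3/2.4291e-3)
  = ln(0.308927) / ln(0.412293)
  = -1.174650 / -0.886021 ≈ 1.325759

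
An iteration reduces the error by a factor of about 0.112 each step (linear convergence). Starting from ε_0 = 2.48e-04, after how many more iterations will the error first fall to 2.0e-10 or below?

7

After k steps, ε_k ≈ 2.48e-04·0.112^k.
Need 0.112^k ≤ 2.0e-10/2.48e-04 = 8.06452e-07.
k ≥ ln(8.06452e-07)/ln(0.112) = -14.0306/-2.18926 = 6.409.
Smallest integer k = 7.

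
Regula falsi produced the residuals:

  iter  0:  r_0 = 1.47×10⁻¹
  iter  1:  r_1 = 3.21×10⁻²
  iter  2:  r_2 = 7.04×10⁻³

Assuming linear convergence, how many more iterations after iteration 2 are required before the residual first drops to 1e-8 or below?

Rate ρ ≈ r_2/r_1 = 7.04×10⁻³/3.21×10⁻² = 0.2193.
After j more steps, r_{2+j} ≈ 7.04×10⁻³·ρ^j; need ρ^j ≤ 1e-8/7.04×10⁻³ = 1.42045e-06.
j ≥ ln(1.42045e-06)/ln(0.2193) = -13.4645/-1.51731 = 8.874.
So 9 more iterations are needed.

9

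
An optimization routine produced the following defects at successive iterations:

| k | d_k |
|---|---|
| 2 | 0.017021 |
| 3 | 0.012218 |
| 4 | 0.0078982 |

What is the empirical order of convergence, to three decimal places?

1.316

p ≈ ln(d_4/d_3) / ln(d_3/d_2)
  = ln(0.0078982/0.012218) / ln(0.012218/0.017021)
  = ln(0.64644) / ln(0.717819)
  = -0.436275 / -0.331538 ≈ 1.315913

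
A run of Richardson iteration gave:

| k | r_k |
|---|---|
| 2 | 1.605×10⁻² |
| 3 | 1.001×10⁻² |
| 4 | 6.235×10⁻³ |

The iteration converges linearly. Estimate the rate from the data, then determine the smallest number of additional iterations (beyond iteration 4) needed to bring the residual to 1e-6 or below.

19

Rate ρ ≈ r_4/r_3 = 6.235×10⁻³/1.001×10⁻² = 0.6229.
After j more steps, r_{4+j} ≈ 6.235×10⁻³·ρ^j; need ρ^j ≤ 1e-6/6.235×10⁻³ = 0.000160385.
j ≥ ln(0.000160385)/ln(0.6229) = -8.7379/-0.47337 = 18.459.
So 19 more iterations are needed.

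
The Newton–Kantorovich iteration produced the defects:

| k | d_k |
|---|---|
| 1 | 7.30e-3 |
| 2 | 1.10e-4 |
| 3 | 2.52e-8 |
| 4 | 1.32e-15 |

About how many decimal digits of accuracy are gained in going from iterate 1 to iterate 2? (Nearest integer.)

Digits gained ≈ log₁₀(d_1/d_2) = log₁₀(7.30e-3/1.10e-4) = log₁₀(66.3636) ≈ 1.822.

2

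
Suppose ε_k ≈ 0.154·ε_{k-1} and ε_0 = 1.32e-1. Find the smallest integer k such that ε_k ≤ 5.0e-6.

6

After k steps, ε_k ≈ 1.32e-1·0.154^k.
Need 0.154^k ≤ 5.0e-6/1.32e-1 = 3.78788e-05.
k ≥ ln(3.78788e-05)/ln(0.154) = -10.1811/-1.87080 = 5.442.
Smallest integer k = 6.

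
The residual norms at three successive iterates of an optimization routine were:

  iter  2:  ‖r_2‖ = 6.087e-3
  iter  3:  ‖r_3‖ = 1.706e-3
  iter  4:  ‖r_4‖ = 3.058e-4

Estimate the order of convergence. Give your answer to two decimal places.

p ≈ ln(‖r_4‖/‖r_3‖) / ln(‖r_3‖/‖r_2‖)
  = ln(3.058e-4/1.706e-3) / ln(1.706e-3/6.087e-3)
  = ln(0.17925) / ln(0.280269)
  = -1.71897 / -1.27201 ≈ 1.35138

1.35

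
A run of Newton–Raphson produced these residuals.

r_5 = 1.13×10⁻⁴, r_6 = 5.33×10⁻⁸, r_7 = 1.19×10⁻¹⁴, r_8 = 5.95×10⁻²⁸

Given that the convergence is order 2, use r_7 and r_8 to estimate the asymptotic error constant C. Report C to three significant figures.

4.20

C ≈ r_8 / r_7^2
  = 5.95×10⁻²⁸ / (1.19×10⁻¹⁴)^2
  = 5.95×10⁻²⁸ / 1.4161e-28 ≈ 4.2017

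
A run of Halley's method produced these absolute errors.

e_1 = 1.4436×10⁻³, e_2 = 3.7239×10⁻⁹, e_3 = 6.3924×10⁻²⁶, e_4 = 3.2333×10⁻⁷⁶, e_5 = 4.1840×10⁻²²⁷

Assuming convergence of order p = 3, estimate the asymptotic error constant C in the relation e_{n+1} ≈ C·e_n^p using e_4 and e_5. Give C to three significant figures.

C ≈ e_5 / e_4^3
  = 4.1840×10⁻²²⁷ / (3.2333×10⁻⁷⁶)^3
  = 4.1840×10⁻²²⁷ / 3.38017e-227 ≈ 1.2378

1.24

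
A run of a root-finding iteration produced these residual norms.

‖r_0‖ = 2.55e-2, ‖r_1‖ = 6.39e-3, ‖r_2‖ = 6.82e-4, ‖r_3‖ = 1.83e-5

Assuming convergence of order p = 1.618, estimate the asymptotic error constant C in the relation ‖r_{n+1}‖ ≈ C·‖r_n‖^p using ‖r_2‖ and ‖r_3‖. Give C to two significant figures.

2.4

C ≈ ‖r_3‖ / ‖r_2‖^1.618
  = 1.83e-5 / (6.82e-4)^1.618
  = 1.83e-5 / 7.53465e-06 ≈ 2.4288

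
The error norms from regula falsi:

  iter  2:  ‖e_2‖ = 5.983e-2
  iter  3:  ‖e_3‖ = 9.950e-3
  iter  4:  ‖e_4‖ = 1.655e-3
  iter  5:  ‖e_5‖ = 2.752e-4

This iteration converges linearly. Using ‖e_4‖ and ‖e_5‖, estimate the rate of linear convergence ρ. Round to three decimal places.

0.166

ρ ≈ ‖e_5‖/‖e_4‖ = 2.752e-4/1.655e-3 = 0.16628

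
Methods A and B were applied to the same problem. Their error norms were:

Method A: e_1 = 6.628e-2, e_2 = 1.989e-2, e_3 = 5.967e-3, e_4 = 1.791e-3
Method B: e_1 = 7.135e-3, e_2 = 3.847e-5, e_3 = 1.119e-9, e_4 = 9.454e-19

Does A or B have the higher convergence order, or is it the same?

B

Method A: p ≈ ln(1.791e-3/5.967e-3)/ln(5.967e-3/1.989e-2) ≈ 1.00.
Method B: p ≈ ln(9.454e-19/1.119e-9)/ln(1.119e-9/3.847e-5) ≈ 2.00.
Method B has the higher order (≈2.0 vs ≈1.0).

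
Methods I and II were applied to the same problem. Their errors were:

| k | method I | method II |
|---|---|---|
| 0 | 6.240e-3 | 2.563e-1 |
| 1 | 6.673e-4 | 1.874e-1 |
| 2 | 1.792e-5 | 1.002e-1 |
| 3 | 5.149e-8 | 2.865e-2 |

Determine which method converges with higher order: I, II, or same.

II

Method I: p ≈ ln(5.149e-8/1.792e-5)/ln(1.792e-5/6.673e-4) ≈ 1.62.
Method II: p ≈ ln(2.865e-2/1.002e-1)/ln(1.002e-1/1.874e-1) ≈ 2.00.
Method II has the higher order (≈2.0 vs ≈1.6).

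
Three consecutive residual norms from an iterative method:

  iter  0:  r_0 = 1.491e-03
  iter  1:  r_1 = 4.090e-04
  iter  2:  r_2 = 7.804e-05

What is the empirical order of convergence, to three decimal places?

1.281

p ≈ ln(r_2/r_1) / ln(r_1/r_0)
  = ln(7.804e-05/4.090e-04) / ln(4.090e-04/1.491e-03)
  = ln(0.190807) / ln(0.274313)
  = -1.656493 / -1.293485 ≈ 1.280643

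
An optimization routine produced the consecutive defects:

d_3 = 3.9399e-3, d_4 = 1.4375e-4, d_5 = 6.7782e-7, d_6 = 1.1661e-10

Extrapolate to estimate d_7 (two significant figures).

9.5e-17

First estimate the order: p ≈ ln(d_6/d_5) / ln(d_5/d_4) = ln(1.1661e-10/6.7782e-7)/ln(6.7782e-7/1.4375e-4) = ln(0.000172037)/ln(0.00471527) ≈ 1.6180.
Then d_7 ≈ d_6·(d_6/d_5)^p = 1.1661e-10·(0.000172037)^1.6180 = 1.1661e-10·8.11402e-07 ≈ 9.462e-17.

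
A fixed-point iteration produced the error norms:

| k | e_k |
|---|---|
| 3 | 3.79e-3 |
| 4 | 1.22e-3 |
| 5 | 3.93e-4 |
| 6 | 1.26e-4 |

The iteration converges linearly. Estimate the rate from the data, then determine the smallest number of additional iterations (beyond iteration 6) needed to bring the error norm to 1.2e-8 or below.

9

Rate ρ ≈ e_6/e_5 = 1.26e-4/3.93e-4 = 0.3206.
After j more steps, e_{6+j} ≈ 1.26e-4·ρ^j; need ρ^j ≤ 1.2e-8/1.26e-4 = 9.52381e-05.
j ≥ ln(9.52381e-05)/ln(0.3206) = -9.2591/-1.13756 = 8.139.
So 9 more iterations are needed.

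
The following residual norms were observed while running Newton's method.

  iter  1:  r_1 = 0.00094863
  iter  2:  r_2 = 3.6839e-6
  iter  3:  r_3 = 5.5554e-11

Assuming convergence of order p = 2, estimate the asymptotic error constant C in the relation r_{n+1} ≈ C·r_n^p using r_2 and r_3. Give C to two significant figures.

4.1

C ≈ r_3 / r_2^2
  = 5.5554e-11 / (3.6839e-6)^2
  = 5.5554e-11 / 1.35711e-11 ≈ 4.0935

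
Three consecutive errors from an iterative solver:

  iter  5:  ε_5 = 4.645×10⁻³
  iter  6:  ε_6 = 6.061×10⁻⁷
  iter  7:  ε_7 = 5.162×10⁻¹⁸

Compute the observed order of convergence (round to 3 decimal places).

p ≈ ln(ε_7/ε_6) / ln(ε_6/ε_5)
  = ln(5.162×10⁻¹⁸/6.061×10⁻⁷) / ln(6.061×10⁻⁷/4.645×10⁻³)
  = ln(8.51675e-12) / ln(0.000130484)
  = -25.488986 / -8.944260 ≈ 2.849759

2.850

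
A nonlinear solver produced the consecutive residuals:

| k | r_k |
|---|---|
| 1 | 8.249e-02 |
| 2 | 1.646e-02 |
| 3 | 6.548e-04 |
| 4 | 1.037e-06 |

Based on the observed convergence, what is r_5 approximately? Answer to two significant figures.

First estimate the order: p ≈ ln(r_4/r_3) / ln(r_3/r_2) = ln(1.037e-06/6.548e-04)/ln(6.548e-04/1.646e-02) = ln(0.00158369)/ln(0.0397813) ≈ 1.9998.
Then r_5 ≈ r_4·(r_4/r_3)^p = 1.037e-06·(0.00158369)^1.9998 = 1.037e-06·2.51131e-06 ≈ 2.604e-12.

2.6e-12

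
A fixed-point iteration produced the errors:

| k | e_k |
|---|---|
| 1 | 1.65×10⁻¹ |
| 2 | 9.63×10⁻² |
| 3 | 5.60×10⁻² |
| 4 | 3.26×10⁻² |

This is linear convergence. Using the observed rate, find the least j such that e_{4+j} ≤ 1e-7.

24

Rate ρ ≈ e_4/e_3 = 3.26×10⁻²/5.60×10⁻² = 0.5821.
After j more steps, e_{4+j} ≈ 3.26×10⁻²·ρ^j; need ρ^j ≤ 1e-7/3.26×10⁻² = 3.06748e-06.
j ≥ ln(3.06748e-06)/ln(0.5821) = -12.6947/-0.54111 = 23.460.
So 24 more iterations are needed.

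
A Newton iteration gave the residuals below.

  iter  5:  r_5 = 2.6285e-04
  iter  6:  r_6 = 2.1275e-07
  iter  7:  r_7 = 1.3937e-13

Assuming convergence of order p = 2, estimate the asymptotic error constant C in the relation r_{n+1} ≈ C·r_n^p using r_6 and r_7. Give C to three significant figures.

C ≈ r_7 / r_6^2
  = 1.3937e-13 / (2.1275e-07)^2
  = 1.3937e-13 / 4.52626e-14 ≈ 3.0791

3.08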